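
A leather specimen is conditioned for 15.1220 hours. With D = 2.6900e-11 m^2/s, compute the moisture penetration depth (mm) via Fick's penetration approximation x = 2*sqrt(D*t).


t = 15.1220 hr * 3600 = 54439.2000 s
D * t = 2.6900e-11 * 54439.2000 = 1.4644e-06
x = 2 * sqrt(D*t) = 2 * sqrt(1.4644e-06) = 0.00242026 m = 2.4203 mm


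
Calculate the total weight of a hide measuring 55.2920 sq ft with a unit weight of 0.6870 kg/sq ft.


Formula: Weight = area * weight_per_sqft
Substituting: Weight = 55.2920 * 0.6870
Result: 37.9856 kg


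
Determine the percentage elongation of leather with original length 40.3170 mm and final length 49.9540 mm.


Formula: Elongation = (Lf - L0) / L0 * 100
Substituting: Elongation = (49.9540 - 40.3170) / 40.3170 * 100
Result: 23.9031 %


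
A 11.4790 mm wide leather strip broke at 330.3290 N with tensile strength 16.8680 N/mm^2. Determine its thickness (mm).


Formula: t = F / (TS * w)
Substituting: t = 330.3290 / (16.8680 * 11.4790)
Result: 1.7060 mm


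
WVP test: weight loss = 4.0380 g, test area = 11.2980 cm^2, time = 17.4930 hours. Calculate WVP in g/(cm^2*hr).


Formula: WVP = loss / (area * time)
Substituting: WVP = 4.0380 / (11.2980 * 17.4930)
Result: 0.0204315 g/(cm^2*hr)


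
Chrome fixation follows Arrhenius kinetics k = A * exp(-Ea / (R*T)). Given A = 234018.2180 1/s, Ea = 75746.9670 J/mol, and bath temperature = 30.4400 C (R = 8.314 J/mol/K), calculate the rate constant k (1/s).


T_K = T_C + 273.15 = 30.4400 + 273.15 = 303.5900 K
exponent = -Ea / (R * T_K) = -75746.9670 / (8.314 * 303.5900) = -30.0101
k = A * exp(exponent) = 234018.2180 * exp(-30.0101) = 2.1678e-08 1/s


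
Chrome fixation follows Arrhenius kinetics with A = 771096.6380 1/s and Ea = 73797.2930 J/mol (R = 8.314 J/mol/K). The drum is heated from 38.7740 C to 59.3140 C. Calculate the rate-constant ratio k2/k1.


T1 = 38.7740 + 273.15 = 311.9240 K; T2 = 59.3140 + 273.15 = 332.4640 K
k1 = A * exp(-Ea/(R*T1)) = 771096.6380 * exp(-73797.2930/(8.314*311.9240)) = 3.3776e-07 1/s
k2 = A * exp(-Ea/(R*T2)) = 771096.6380 * exp(-73797.2930/(8.314*332.4640)) = 1.9594e-06 1/s
k2/k1 = 1.9594e-06 / 3.3776e-07 = 5.8013


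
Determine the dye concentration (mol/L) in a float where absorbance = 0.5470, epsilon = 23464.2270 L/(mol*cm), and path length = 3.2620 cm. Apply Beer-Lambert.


Formula: c = A / (epsilon * l)
Substituting: c = 0.5470 / (23464.2270 * 3.2620)
Result: 7.1466e-06 mol/L


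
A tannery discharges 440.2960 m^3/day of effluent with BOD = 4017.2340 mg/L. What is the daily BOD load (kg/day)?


Formula: BOD_load = volume * conc / 1000
Substituting: BOD_load = 440.2960 * 4017.2340 / 1000
Result: 1768.7721 kg/day


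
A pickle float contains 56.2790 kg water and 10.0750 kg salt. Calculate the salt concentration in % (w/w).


Formula: Conc = salt / (water + salt) * 100
Substituting: Conc = 10.0750 / (56.2790 + 10.0750) * 100
Result: 15.1837 %


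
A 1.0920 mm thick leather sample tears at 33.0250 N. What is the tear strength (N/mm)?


Formula: Tear strength = force / thickness
Substituting: Tear strength = 33.0250 / 1.0920
Result: 30.2427 N/mm


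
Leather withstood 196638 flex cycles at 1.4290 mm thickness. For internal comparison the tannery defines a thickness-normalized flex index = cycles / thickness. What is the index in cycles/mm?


Formula: Index = cycles / thickness
Substituting: Index = 196638 / 1.4290
Result: 137605.3184 cycles/mm


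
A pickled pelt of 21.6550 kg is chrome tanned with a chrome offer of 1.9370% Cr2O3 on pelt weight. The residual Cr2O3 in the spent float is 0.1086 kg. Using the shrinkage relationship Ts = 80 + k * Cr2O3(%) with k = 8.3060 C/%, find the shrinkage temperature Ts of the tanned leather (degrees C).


Offered = pelt * offer_pct / 100 = 21.6550 * 1.9370 / 100 = 0.4195 kg
Uptake = offered - residual = 0.4195 - 0.1086 = 0.3109 kg
Cr2O3% on pelt = uptake / pelt * 100 = 0.3109 / 21.6550 * 100 = 1.4355 %
Ts = 80 + k * Cr2O3% = 80 + 8.3060 * 1.4355 = 91.9233 C


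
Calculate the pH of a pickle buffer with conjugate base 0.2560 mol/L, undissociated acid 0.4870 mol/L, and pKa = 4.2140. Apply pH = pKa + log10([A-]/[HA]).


ratio = [A-] / [HA] = 0.2560 / 0.4870 = 0.5257
log10(ratio) = -0.2793
pH = pKa + log10(ratio) = 4.2140 - 0.2793 = 3.9347


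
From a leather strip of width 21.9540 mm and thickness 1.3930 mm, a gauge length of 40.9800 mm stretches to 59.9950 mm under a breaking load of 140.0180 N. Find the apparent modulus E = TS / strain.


TS = F / (w * t) = 140.0180 / (21.9540 * 1.3930) = 4.5785 N/mm^2
strain = (Lf - L0) / L0 = (59.9950 - 40.9800) / 40.9800 = 0.4640
E = TS / strain = 4.5785 / 0.4640 = 9.8672 N/mm^2


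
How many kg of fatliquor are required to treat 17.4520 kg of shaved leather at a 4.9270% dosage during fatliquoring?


Formula: Fat = substrate * pct / 100
Substituting: Fat = 17.4520 * 4.9270 / 100
Result: 0.8599 kg


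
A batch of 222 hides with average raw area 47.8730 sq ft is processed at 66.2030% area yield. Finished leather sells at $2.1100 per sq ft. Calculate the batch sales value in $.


Raw_total = N * avg_area = 222 * 47.8730 = 10627.8060 sq ft
Finished = Raw_total * yield / 100 = 10627.8060 * 66.2030 / 100 = 7035.9264 sq ft
Value = Finished * price = 7035.9264 * 2.1100 = 14845.8047 $


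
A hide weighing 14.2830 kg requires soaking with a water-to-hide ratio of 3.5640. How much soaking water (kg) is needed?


Formula: Water = hide_weight * ratio
Substituting: Water = 14.2830 * 3.5640
Result: 50.9046 kg


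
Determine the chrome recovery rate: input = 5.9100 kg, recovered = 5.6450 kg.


Formula: Recovery = recovered / input * 100
Substituting: Recovery = 5.6450 / 5.9100 * 100
Result: 95.5161 %


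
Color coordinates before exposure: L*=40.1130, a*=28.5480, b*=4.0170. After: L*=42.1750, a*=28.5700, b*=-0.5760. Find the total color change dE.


dL = 2.0620, da = 0.022, db = -4.5930
dE = sqrt(2.0620^2 + 0.022^2 + (-4.5930)^2) = 5.0347


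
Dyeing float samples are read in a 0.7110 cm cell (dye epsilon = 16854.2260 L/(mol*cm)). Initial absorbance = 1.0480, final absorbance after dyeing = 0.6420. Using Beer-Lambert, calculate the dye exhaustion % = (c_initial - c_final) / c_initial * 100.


c_initial = A_i / (epsilon * l) = 1.0480 / (16854.2260 * 0.7110) = 8.7455e-05 mol/L
c_final = A_f / (epsilon * l) = 0.6420 / (16854.2260 * 0.7110) = 5.3574e-05 mol/L
Exhaustion = (c_initial - c_final) / c_initial * 100 = (8.7455e-05 - 5.3574e-05) / 8.7455e-05 * 100 = 38.7405 %


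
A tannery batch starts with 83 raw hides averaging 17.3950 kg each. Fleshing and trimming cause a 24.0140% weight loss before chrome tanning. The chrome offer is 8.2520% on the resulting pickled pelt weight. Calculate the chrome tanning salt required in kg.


Total_raw = N * avg_wt = 83 * 17.3950 = 1443.7850 kg
Substrate = Total_raw * (1 - loss/100) = 1443.7850 * (1 - 24.0140/100) = 1097.0745 kg
Chrome = Substrate * pct / 100 = 1097.0745 * 8.2520 / 100 = 90.5306 kg


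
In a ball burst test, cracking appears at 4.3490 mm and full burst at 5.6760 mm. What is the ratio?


Formula: Ratio = crack / burst
Substituting: Ratio = 4.3490 / 5.6760
Result: 0.7662


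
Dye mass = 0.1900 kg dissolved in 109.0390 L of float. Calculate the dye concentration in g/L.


Formula: Conc = dye_mass(kg) / volume(L) * 1000
Substituting: Conc = 0.1900 / 109.0390 * 1000
Result: 1.7425 g/L


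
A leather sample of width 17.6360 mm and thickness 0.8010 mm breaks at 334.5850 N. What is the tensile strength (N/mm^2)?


Formula: TS = force / (width * thickness)
Substituting: TS = 334.5850 / (17.6360 * 0.8010)
Result: 23.6850 N/mm^2


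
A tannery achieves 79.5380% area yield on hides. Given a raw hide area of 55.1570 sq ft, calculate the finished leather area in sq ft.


Formula: finished = raw * yield / 100
Substituting: finished = 55.1570 * 79.5380 / 100
Result: 43.8708 sq ft


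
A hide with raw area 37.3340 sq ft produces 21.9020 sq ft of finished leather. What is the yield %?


Formula: Yield = finished / raw * 100
Substituting: Yield = 21.9020 / 37.3340 * 100
Result: 58.6650 %


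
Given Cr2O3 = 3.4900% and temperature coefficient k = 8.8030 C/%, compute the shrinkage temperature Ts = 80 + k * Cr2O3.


Formula: Ts = 80 + k * Cr2O3
Substituting: Ts = 80 + 8.8030 * 3.4900
Result: 110.7225 C


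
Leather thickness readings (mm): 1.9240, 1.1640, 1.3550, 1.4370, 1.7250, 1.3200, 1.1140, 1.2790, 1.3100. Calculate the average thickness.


Formula: Average = sum / n
Substituting: Average = 12.6280 / 9
Result: 1.4031 mm


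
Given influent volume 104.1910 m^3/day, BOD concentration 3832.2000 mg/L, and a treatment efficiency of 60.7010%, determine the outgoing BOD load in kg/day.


Load_in = volume * conc / 1000 = 104.1910 * 3832.2000 / 1000 = 399.2808 kg/day
Removed = Load_in * eff / 100 = 399.2808 * 60.7010 / 100 = 242.3674 kg/day
Load_out = Load_in - Removed = 399.2808 - 242.3674 = 156.9133 kg/day


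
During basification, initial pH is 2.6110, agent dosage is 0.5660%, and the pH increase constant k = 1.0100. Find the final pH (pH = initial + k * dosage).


Formula: pH_final = pH_initial + k * base_pct
Substituting: pH_final = 2.6110 + 1.0100 * 0.5660
Result: 3.1827


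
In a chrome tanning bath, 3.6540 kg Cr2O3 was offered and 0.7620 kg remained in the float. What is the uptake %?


Formula: Uptake = (offered - residual) / offered * 100
Substituting: Uptake = (3.6540 - 0.7620) / 3.6540 * 100
Result: 79.1461 %


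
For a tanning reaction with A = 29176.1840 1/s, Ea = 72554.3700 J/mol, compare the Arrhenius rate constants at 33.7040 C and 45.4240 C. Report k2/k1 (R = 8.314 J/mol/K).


T1 = 33.7040 + 273.15 = 306.8540 K; T2 = 45.4240 + 273.15 = 318.5740 K
k1 = A * exp(-Ea/(R*T1)) = 29176.1840 * exp(-72554.3700/(8.314*306.8540)) = 1.2999e-08 1/s
k2 = A * exp(-Ea/(R*T2)) = 29176.1840 * exp(-72554.3700/(8.314*318.5740)) = 3.7008e-08 1/s
k2/k1 = 3.7008e-08 / 1.2999e-08 = 2.8470


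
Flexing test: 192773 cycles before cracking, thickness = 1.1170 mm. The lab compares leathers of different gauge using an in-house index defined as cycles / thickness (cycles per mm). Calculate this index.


Formula: Index = cycles / thickness
Substituting: Index = 192773 / 1.1170
Result: 172581.0206 cycles/mm


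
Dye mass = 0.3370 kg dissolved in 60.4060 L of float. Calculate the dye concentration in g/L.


Formula: Conc = dye_mass(kg) / volume(L) * 1000
Substituting: Conc = 0.3370 / 60.4060 * 1000
Result: 5.5789 g/L


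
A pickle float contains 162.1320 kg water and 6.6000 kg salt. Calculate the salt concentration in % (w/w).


Formula: Conc = salt / (water + salt) * 100
Substituting: Conc = 6.6000 / (162.1320 + 6.6000) * 100
Result: 3.9115 %


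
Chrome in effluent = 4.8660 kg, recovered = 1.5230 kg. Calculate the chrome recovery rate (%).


Formula: Recovery = recovered / input * 100
Substituting: Recovery = 1.5230 / 4.8660 * 100
Result: 31.2988 %


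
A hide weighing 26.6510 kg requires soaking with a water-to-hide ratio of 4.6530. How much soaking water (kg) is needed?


Formula: Water = hide_weight * ratio
Substituting: Water = 26.6510 * 4.6530
Result: 124.0071 kg


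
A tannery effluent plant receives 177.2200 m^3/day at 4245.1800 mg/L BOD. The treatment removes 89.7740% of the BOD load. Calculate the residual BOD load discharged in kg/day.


Load_in = volume * conc / 1000 = 177.2200 * 4245.1800 / 1000 = 752.3308 kg/day
Removed = Load_in * eff / 100 = 752.3308 * 89.7740 / 100 = 675.3975 kg/day
Load_out = Load_in - Removed = 752.3308 - 675.3975 = 76.9333 kg/day


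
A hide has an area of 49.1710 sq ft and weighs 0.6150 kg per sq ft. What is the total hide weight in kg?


Formula: Weight = area * weight_per_sqft
Substituting: Weight = 49.1710 * 0.6150
Result: 30.2402 kg


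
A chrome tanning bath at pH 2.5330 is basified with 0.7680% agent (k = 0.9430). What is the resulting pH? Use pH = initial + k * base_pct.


Formula: pH_final = pH_initial + k * base_pct
Substituting: pH_final = 2.5330 + 0.9430 * 0.7680
Result: 3.2572


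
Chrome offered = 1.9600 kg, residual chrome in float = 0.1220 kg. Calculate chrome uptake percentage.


Formula: Uptake = (offered - residual) / offered * 100
Substituting: Uptake = (1.9600 - 0.1220) / 1.9600 * 100
Result: 93.7755 %


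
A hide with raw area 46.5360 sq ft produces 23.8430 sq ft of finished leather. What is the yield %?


Formula: Yield = finished / raw * 100
Substituting: Yield = 23.8430 / 46.5360 * 100
Result: 51.2356 %


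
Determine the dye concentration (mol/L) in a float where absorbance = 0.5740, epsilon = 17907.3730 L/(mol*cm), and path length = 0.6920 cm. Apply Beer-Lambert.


Formula: c = A / (epsilon * l)
Substituting: c = 0.5740 / (17907.3730 * 0.6920)
Result: 4.6321e-05 mol/L


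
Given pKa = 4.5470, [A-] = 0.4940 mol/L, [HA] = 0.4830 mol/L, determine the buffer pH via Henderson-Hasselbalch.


ratio = [A-] / [HA] = 0.4940 / 0.4830 = 1.0228
log10(ratio) = 0.00977982
pH = pKa + log10(ratio) = 4.5470 + 0.00977982 = 4.5568


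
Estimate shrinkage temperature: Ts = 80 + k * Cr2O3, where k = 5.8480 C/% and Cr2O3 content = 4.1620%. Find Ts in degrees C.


Formula: Ts = 80 + k * Cr2O3
Substituting: Ts = 80 + 5.8480 * 4.1620
Result: 104.3394 C


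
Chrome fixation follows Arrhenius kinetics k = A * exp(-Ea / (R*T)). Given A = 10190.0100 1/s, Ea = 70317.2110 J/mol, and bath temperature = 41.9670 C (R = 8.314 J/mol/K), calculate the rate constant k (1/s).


T_K = T_C + 273.15 = 41.9670 + 273.15 = 315.1170 K
exponent = -Ea / (R * T_K) = -70317.2110 / (8.314 * 315.1170) = -26.8398
k = A * exp(exponent) = 10190.0100 * exp(-26.8398) = 2.2479e-08 1/s


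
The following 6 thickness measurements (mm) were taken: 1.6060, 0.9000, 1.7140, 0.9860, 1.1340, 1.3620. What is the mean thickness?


Formula: Average = sum / n
Substituting: Average = 7.7020 / 6
Result: 1.2837 mm


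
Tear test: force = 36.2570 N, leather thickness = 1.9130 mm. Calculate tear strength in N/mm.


Formula: Tear strength = force / thickness
Substituting: Tear strength = 36.2570 / 1.9130
Result: 18.9530 N/mm


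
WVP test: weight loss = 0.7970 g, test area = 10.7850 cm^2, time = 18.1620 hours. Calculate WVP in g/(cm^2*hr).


Formula: WVP = loss / (area * time)
Substituting: WVP = 0.7970 / (10.7850 * 18.1620)
Result: 0.00406888 g/(cm^2*hr)


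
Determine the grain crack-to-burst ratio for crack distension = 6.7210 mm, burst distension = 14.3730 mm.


Formula: Ratio = crack / burst
Substituting: Ratio = 6.7210 / 14.3730
Result: 0.4676


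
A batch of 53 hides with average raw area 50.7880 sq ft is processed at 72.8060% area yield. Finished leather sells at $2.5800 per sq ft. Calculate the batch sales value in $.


Raw_total = N * avg_area = 53 * 50.7880 = 2691.7640 sq ft
Finished = Raw_total * yield / 100 = 2691.7640 * 72.8060 / 100 = 1959.7657 sq ft
Value = Finished * price = 1959.7657 * 2.5800 = 5056.1955 $


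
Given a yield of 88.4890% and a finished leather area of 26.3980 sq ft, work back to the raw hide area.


Formula: raw = finished * 100 / yield
Substituting: raw = 26.3980 * 100 / 88.4890
Result: 29.8320 sq ft


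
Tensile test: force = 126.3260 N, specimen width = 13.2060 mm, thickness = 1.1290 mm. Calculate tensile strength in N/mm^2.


Formula: TS = force / (width * thickness)
Substituting: TS = 126.3260 / (13.2060 * 1.1290)
Result: 8.4728 N/mm^2


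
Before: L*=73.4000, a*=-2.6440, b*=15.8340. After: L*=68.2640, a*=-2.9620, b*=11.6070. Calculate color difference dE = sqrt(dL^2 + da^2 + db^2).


dL = -5.1360, da = -0.3180, db = -4.2270
dE = sqrt((-5.1360)^2 + (-0.3180)^2 + (-4.2270)^2) = 6.6594


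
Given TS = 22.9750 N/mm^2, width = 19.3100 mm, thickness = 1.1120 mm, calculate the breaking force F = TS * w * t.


Formula: F = TS * w * t
Substituting: F = 22.9750 * 19.3100 * 1.1120
Result: 493.3357 N


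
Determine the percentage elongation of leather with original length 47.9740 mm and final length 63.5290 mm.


Formula: Elongation = (Lf - L0) / L0 * 100
Substituting: Elongation = (63.5290 - 47.9740) / 47.9740 * 100
Result: 32.4238 %


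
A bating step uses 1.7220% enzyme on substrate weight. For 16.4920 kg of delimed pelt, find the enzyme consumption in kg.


Formula: Enzyme = substrate * pct / 100
Substituting: Enzyme = 16.4920 * 1.7220 / 100
Result: 0.2840 kg


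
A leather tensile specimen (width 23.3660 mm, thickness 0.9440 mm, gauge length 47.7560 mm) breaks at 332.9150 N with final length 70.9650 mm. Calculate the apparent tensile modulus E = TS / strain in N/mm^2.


TS = F / (w * t) = 332.9150 / (23.3660 * 0.9440) = 15.0930 N/mm^2
strain = (Lf - L0) / L0 = (70.9650 - 47.7560) / 47.7560 = 0.4860
E = TS / strain = 15.0930 / 0.4860 = 31.0562 N/mm^2


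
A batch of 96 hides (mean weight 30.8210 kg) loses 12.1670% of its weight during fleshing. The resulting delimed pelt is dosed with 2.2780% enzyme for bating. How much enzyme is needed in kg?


Total_raw = N * avg_wt = 96 * 30.8210 = 2958.8160 kg
Substrate = Total_raw * (1 - loss/100) = 2958.8160 * (1 - 12.1670/100) = 2598.8169 kg
Enzyme = Substrate * pct / 100 = 2598.8169 * 2.2780 / 100 = 59.2010 kg


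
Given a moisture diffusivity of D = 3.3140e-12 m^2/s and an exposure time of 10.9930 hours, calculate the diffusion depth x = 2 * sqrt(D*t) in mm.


t = 10.9930 hr * 3600 = 39574.8000 s
D * t = 3.3140e-12 * 39574.8000 = 1.3115e-07
x = 2 * sqrt(D*t) = 2 * sqrt(1.3115e-07) = 7.2430e-04 m = 0.7243 mm


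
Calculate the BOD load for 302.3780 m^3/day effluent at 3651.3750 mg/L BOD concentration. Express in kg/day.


Formula: BOD_load = volume * conc / 1000
Substituting: BOD_load = 302.3780 * 3651.3750 / 1000
Result: 1104.0955 kg/day


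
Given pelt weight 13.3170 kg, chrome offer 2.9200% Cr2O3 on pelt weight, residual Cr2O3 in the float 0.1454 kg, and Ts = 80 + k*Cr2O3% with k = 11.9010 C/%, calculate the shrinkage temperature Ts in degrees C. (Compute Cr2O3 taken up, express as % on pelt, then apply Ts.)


Offered = pelt * offer_pct / 100 = 13.3170 * 2.9200 / 100 = 0.3889 kg
Uptake = offered - residual = 0.3889 - 0.1454 = 0.2435 kg
Cr2O3% on pelt = uptake / pelt * 100 = 0.2435 / 13.3170 * 100 = 1.8282 %
Ts = 80 + k * Cr2O3% = 80 + 11.9010 * 1.8282 = 101.7570 C


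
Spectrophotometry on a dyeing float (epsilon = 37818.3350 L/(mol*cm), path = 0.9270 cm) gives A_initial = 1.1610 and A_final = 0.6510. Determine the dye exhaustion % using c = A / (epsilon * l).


c_initial = A_i / (epsilon * l) = 1.1610 / (37818.3350 * 0.9270) = 3.3117e-05 mol/L
c_final = A_f / (epsilon * l) = 0.6510 / (37818.3350 * 0.9270) = 1.8569e-05 mol/L
Exhaustion = (c_initial - c_final) / c_initial * 100 = (3.3117e-05 - 1.8569e-05) / 3.3117e-05 * 100 = 43.9276 %


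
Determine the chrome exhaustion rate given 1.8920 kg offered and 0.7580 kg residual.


Formula: Uptake = (offered - residual) / offered * 100
Substituting: Uptake = (1.8920 - 0.7580) / 1.8920 * 100
Result: 59.9366 %


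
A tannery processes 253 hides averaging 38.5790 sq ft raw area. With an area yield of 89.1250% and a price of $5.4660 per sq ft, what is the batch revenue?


Raw_total = N * avg_area = 253 * 38.5790 = 9760.4870 sq ft
Finished = Raw_total * yield / 100 = 9760.4870 * 89.1250 / 100 = 8699.0340 sq ft
Value = Finished * price = 8699.0340 * 5.4660 = 47548.9201 $


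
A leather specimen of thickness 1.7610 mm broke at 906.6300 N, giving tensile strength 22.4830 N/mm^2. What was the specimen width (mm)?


Formula: w = F / (TS * t)
Substituting: w = 906.6300 / (22.4830 * 1.7610)
Result: 22.8990 mm


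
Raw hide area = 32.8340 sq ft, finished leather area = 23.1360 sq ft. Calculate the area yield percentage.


Formula: Yield = finished / raw * 100
Substituting: Yield = 23.1360 / 32.8340 * 100
Result: 70.4635 %


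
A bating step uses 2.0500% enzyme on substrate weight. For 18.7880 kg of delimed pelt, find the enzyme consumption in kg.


Formula: Enzyme = substrate * pct / 100
Substituting: Enzyme = 18.7880 * 2.0500 / 100
Result: 0.3852 kg


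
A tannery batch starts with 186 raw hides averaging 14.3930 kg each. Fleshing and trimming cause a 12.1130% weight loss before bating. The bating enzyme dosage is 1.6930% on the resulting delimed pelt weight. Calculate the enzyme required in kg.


Total_raw = N * avg_wt = 186 * 14.3930 = 2677.0980 kg
Substrate = Total_raw * (1 - loss/100) = 2677.0980 * (1 - 12.1130/100) = 2352.8211 kg
Enzyme = Substrate * pct / 100 = 2352.8211 * 1.6930 / 100 = 39.8333 kg


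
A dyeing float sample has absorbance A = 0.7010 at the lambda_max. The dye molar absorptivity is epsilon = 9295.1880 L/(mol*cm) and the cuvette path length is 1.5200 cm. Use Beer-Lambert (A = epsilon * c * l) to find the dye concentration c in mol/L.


Formula: c = A / (epsilon * l)
Substituting: c = 0.7010 / (9295.1880 * 1.5200)
Result: 4.9615e-05 mol/L


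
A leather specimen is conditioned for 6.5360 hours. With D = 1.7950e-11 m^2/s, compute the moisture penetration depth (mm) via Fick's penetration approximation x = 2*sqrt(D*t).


t = 6.5360 hr * 3600 = 23529.6000 s
D * t = 1.7950e-11 * 23529.6000 = 4.2236e-07
x = 2 * sqrt(D*t) = 2 * sqrt(4.2236e-07) = 0.00129978 m = 1.2998 mm


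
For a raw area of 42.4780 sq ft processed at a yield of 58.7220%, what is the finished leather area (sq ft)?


Formula: finished = raw * yield / 100
Substituting: finished = 42.4780 * 58.7220 / 100
Result: 24.9439 sq ft


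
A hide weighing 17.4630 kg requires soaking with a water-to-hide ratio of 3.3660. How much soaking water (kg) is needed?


Formula: Water = hide_weight * ratio
Substituting: Water = 17.4630 * 3.3660
Result: 58.7805 kg


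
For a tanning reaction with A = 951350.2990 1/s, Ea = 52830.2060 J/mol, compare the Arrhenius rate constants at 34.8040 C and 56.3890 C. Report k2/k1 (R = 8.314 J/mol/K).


T1 = 34.8040 + 273.15 = 307.9540 K; T2 = 56.3890 + 273.15 = 329.5390 K
k1 = A * exp(-Ea/(R*T1)) = 951350.2990 * exp(-52830.2060/(8.314*307.9540)) = 0.00104003 1/s
k2 = A * exp(-Ea/(R*T2)) = 951350.2990 * exp(-52830.2060/(8.314*329.5390)) = 0.00401806 1/s
k2/k1 = 0.00401806 / 0.00104003 = 3.8634


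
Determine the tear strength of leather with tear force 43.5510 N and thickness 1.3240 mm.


Formula: Tear strength = force / thickness
Substituting: Tear strength = 43.5510 / 1.3240
Result: 32.8935 N/mm


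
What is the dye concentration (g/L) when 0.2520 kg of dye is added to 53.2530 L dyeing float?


Formula: Conc = dye_mass(kg) / volume(L) * 1000
Substituting: Conc = 0.2520 / 53.2530 * 1000
Result: 4.7321 g/L


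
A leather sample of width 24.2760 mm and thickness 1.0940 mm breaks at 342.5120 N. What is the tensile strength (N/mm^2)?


Formula: TS = force / (width * thickness)
Substituting: TS = 342.5120 / (24.2760 * 1.0940)
Result: 12.8968 N/mm^2


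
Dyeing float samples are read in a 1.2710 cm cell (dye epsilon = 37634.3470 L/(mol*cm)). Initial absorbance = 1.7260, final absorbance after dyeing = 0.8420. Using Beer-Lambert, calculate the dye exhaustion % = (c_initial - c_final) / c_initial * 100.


c_initial = A_i / (epsilon * l) = 1.7260 / (37634.3470 * 1.2710) = 3.6084e-05 mol/L
c_final = A_f / (epsilon * l) = 0.8420 / (37634.3470 * 1.2710) = 1.7603e-05 mol/L
Exhaustion = (c_initial - c_final) / c_initial * 100 = (3.6084e-05 - 1.7603e-05) / 3.6084e-05 * 100 = 51.2167 %


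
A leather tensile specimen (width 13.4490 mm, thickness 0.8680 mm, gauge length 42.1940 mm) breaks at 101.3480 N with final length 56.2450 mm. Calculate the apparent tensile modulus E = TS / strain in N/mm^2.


TS = F / (w * t) = 101.3480 / (13.4490 * 0.8680) = 8.6817 N/mm^2
strain = (Lf - L0) / L0 = (56.2450 - 42.1940) / 42.1940 = 0.3330
E = TS / strain = 8.6817 / 0.3330 = 26.0705 N/mm^2


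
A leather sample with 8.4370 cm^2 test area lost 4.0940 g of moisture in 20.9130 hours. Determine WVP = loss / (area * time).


Formula: WVP = loss / (area * time)
Substituting: WVP = 4.0940 / (8.4370 * 20.9130)
Result: 0.023203 g/(cm^2*hr)


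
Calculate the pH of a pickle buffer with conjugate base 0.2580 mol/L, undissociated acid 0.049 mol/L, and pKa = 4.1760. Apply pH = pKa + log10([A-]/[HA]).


ratio = [A-] / [HA] = 0.2580 / 0.049 = 5.2653
log10(ratio) = 0.7214
pH = pKa + log10(ratio) = 4.1760 + 0.7214 = 4.8974


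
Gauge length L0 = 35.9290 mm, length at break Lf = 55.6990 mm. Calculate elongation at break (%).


Formula: Elongation = (Lf - L0) / L0 * 100
Substituting: Elongation = (55.6990 - 35.9290) / 35.9290 * 100
Result: 55.0252 %


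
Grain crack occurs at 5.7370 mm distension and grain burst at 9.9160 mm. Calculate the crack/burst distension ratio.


Formula: Ratio = crack / burst
Substituting: Ratio = 5.7370 / 9.9160
Result: 0.5786


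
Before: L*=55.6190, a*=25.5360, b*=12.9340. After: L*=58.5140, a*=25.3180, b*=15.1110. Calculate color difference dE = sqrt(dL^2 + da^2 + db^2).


dL = 2.8950, da = -0.2180, db = 2.1770
dE = sqrt(2.8950^2 + (-0.2180)^2 + 2.1770^2) = 3.6288


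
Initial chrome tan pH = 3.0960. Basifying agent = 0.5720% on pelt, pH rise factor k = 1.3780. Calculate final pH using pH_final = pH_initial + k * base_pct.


Formula: pH_final = pH_initial + k * base_pct
Substituting: pH_final = 3.0960 + 1.3780 * 0.5720
Result: 3.8842


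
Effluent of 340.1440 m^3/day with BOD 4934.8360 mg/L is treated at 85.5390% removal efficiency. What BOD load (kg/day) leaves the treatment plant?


Load_in = volume * conc / 1000 = 340.1440 * 4934.8360 / 1000 = 1678.5549 kg/day
Removed = Load_in * eff / 100 = 1678.5549 * 85.5390 / 100 = 1435.8190 kg/day
Load_out = Load_in - Removed = 1678.5549 - 1435.8190 = 242.7358 kg/day


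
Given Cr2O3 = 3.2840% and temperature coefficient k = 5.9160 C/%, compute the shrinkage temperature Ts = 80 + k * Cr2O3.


Formula: Ts = 80 + k * Cr2O3
Substituting: Ts = 80 + 5.9160 * 3.2840
Result: 99.4281 C


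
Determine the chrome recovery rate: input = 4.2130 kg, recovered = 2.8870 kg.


Formula: Recovery = recovered / input * 100
Substituting: Recovery = 2.8870 / 4.2130 * 100
Result: 68.5260 %


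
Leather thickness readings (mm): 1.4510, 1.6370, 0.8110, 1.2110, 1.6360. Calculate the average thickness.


Formula: Average = sum / n
Substituting: Average = 6.7460 / 5
Result: 1.3492 mm


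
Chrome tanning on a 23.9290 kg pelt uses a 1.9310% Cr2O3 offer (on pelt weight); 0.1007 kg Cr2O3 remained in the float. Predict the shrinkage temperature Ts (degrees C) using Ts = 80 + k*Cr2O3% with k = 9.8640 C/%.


Offered = pelt * offer_pct / 100 = 23.9290 * 1.9310 / 100 = 0.4621 kg
Uptake = offered - residual = 0.4621 - 0.1007 = 0.3614 kg
Cr2O3% on pelt = uptake / pelt * 100 = 0.3614 / 23.9290 * 100 = 1.5102 %
Ts = 80 + k * Cr2O3% = 80 + 9.8640 * 1.5102 = 94.8963 C


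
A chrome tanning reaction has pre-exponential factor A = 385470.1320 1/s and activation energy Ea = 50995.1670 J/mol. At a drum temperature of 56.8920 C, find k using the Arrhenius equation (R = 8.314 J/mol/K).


T_K = T_C + 273.15 = 56.8920 + 273.15 = 330.0420 K
exponent = -Ea / (R * T_K) = -50995.1670 / (8.314 * 330.0420) = -18.5845
k = A * exp(exponent) = 385470.1320 * exp(-18.5845) = 0.00327239 1/s


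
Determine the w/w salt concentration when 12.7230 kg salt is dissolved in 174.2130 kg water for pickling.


Formula: Conc = salt / (water + salt) * 100
Substituting: Conc = 12.7230 / (174.2130 + 12.7230) * 100
Result: 6.8061 %


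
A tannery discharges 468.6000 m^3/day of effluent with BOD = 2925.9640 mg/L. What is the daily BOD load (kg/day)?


Formula: BOD_load = volume * conc / 1000
Substituting: BOD_load = 468.6000 * 2925.9640 / 1000
Result: 1371.1067 kg/day


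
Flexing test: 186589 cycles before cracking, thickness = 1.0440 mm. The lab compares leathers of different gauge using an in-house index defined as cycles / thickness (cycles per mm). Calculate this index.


Formula: Index = cycles / thickness
Substituting: Index = 186589 / 1.0440
Result: 178725.0958 cycles/mm


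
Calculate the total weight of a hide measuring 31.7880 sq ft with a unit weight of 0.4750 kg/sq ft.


Formula: Weight = area * weight_per_sqft
Substituting: Weight = 31.7880 * 0.4750
Result: 15.0993 kg


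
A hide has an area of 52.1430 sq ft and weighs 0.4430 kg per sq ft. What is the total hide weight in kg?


Formula: Weight = area * weight_per_sqft
Substituting: Weight = 52.1430 * 0.4430
Result: 23.0993 kg


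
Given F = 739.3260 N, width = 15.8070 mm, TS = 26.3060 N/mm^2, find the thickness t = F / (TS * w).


Formula: t = F / (TS * w)
Substituting: t = 739.3260 / (26.3060 * 15.8070)
Result: 1.7780 mm


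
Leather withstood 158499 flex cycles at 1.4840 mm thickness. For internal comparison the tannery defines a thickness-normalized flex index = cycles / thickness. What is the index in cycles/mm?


Formula: Index = cycles / thickness
Substituting: Index = 158499 / 1.4840
Result: 106805.2561 cycles/mm


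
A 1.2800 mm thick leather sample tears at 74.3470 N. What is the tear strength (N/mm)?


Formula: Tear strength = force / thickness
Substituting: Tear strength = 74.3470 / 1.2800
Result: 58.0836 N/mm


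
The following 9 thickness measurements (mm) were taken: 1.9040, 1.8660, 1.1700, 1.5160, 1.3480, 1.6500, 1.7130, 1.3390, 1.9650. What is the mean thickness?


Formula: Average = sum / n
Substituting: Average = 14.4710 / 9
Result: 1.6079 mm


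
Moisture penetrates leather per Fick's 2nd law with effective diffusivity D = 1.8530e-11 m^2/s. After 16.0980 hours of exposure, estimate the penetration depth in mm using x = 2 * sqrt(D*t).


t = 16.0980 hr * 3600 = 57952.8000 s
D * t = 1.8530e-11 * 57952.8000 = 1.0739e-06
x = 2 * sqrt(D*t) = 2 * sqrt(1.0739e-06) = 0.00207255 m = 2.0725 mm


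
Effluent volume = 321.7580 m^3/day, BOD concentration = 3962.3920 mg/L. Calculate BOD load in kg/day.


Formula: BOD_load = volume * conc / 1000
Substituting: BOD_load = 321.7580 * 3962.3920 / 1000
Result: 1274.9313 kg/day


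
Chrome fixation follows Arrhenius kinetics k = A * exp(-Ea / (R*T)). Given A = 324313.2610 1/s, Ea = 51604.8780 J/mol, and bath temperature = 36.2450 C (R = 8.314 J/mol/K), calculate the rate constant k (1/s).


T_K = T_C + 273.15 = 36.2450 + 273.15 = 309.3950 K
exponent = -Ea / (R * T_K) = -51604.8780 / (8.314 * 309.3950) = -20.0617
k = A * exp(exponent) = 324313.2610 * exp(-20.0617) = 6.2847e-04 1/s


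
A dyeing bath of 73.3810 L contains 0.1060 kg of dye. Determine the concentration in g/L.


Formula: Conc = dye_mass(kg) / volume(L) * 1000
Substituting: Conc = 0.1060 / 73.3810 * 1000
Result: 1.4445 g/L


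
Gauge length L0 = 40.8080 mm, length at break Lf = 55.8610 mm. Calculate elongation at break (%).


Formula: Elongation = (Lf - L0) / L0 * 100
Substituting: Elongation = (55.8610 - 40.8080) / 40.8080 * 100
Result: 36.8874 %


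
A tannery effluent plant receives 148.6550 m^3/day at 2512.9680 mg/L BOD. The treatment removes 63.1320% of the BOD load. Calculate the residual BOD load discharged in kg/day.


Load_in = volume * conc / 1000 = 148.6550 * 2512.9680 / 1000 = 373.5653 kg/day
Removed = Load_in * eff / 100 = 373.5653 * 63.1320 / 100 = 235.8392 kg/day
Load_out = Load_in - Removed = 373.5653 - 235.8392 = 137.7260 kg/day


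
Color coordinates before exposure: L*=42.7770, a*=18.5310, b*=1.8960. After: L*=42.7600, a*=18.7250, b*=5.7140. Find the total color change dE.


dL = -0.017, da = 0.1940, db = 3.8180
dE = sqrt((-0.017)^2 + 0.1940^2 + 3.8180^2) = 3.8230


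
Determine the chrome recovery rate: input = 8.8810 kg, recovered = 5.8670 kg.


Formula: Recovery = recovered / input * 100
Substituting: Recovery = 5.8670 / 8.8810 * 100
Result: 66.0624 %


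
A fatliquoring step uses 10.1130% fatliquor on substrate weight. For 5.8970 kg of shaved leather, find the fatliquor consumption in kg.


Formula: Fat = substrate * pct / 100
Substituting: Fat = 5.8970 * 10.1130 / 100
Result: 0.5964 kg


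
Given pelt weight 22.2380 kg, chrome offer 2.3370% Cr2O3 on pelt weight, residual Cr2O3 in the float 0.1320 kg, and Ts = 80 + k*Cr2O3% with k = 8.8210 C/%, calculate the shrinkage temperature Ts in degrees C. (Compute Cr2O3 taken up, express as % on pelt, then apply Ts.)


Offered = pelt * offer_pct / 100 = 22.2380 * 2.3370 / 100 = 0.5197 kg
Uptake = offered - residual = 0.5197 - 0.1320 = 0.3877 kg
Cr2O3% on pelt = uptake / pelt * 100 = 0.3877 / 22.2380 * 100 = 1.7434 %
Ts = 80 + k * Cr2O3% = 80 + 8.8210 * 1.7434 = 95.3787 C


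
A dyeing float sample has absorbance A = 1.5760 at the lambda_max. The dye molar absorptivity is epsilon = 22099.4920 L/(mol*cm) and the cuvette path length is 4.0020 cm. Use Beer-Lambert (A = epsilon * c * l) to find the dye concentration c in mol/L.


Formula: c = A / (epsilon * l)
Substituting: c = 1.5760 / (22099.4920 * 4.0020)
Result: 1.7820e-05 mol/L


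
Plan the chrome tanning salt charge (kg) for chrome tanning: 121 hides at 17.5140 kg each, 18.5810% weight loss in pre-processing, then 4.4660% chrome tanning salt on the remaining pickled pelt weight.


Total_raw = N * avg_wt = 121 * 17.5140 = 2119.1940 kg
Substrate = Total_raw * (1 - loss/100) = 2119.1940 * (1 - 18.5810/100) = 1725.4266 kg
Chrome = Substrate * pct / 100 = 1725.4266 * 4.4660 / 100 = 77.0576 kg


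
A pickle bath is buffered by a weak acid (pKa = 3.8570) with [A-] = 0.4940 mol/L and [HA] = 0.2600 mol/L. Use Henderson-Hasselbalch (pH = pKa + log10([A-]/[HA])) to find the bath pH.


ratio = [A-] / [HA] = 0.4940 / 0.2600 = 1.9000
log10(ratio) = 0.2788
pH = pKa + log10(ratio) = 3.8570 + 0.2788 = 4.1358


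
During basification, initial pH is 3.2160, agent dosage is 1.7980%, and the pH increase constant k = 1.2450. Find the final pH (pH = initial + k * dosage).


Formula: pH_final = pH_initial + k * base_pct
Substituting: pH_final = 3.2160 + 1.2450 * 1.7980
Result: 5.4545


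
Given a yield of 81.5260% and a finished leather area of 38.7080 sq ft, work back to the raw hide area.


Formula: raw = finished * 100 / yield
Substituting: raw = 38.7080 * 100 / 81.5260
Result: 47.4793 sq ft


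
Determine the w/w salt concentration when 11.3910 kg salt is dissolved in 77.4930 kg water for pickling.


Formula: Conc = salt / (water + salt) * 100
Substituting: Conc = 11.3910 / (77.4930 + 11.3910) * 100
Result: 12.8156 %


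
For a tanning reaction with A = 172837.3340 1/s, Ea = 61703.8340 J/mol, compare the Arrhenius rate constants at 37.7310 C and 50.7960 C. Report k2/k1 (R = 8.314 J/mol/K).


T1 = 37.7310 + 273.15 = 310.8810 K; T2 = 50.7960 + 273.15 = 323.9460 K
k1 = A * exp(-Ea/(R*T1)) = 172837.3340 * exp(-61703.8340/(8.314*310.8810)) = 7.4080e-06 1/s
k2 = A * exp(-Ea/(R*T2)) = 172837.3340 * exp(-61703.8340/(8.314*323.9460)) = 1.9402e-05 1/s
k2/k1 = 1.9402e-05 / 7.4080e-06 = 2.6191


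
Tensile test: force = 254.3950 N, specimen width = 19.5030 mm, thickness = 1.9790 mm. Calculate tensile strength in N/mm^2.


Formula: TS = force / (width * thickness)
Substituting: TS = 254.3950 / (19.5030 * 1.9790)
Result: 6.5912 N/mm^2


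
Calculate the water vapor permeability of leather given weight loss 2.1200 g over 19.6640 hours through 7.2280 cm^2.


Formula: WVP = loss / (area * time)
Substituting: WVP = 2.1200 / (7.2280 * 19.6640)
Result: 0.0149158 g/(cm^2*hr)


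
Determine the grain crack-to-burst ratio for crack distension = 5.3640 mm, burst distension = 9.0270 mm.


Formula: Ratio = crack / burst
Substituting: Ratio = 5.3640 / 9.0270
Result: 0.5942


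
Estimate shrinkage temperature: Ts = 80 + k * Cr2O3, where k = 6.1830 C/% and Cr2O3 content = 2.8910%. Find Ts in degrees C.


Formula: Ts = 80 + k * Cr2O3
Substituting: Ts = 80 + 6.1830 * 2.8910
Result: 97.8751 C


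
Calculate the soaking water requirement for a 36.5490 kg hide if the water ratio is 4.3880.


Formula: Water = hide_weight * ratio
Substituting: Water = 36.5490 * 4.3880
Result: 160.3770 kg


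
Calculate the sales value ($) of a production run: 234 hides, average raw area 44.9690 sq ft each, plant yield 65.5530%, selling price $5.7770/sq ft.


Raw_total = N * avg_area = 234 * 44.9690 = 10522.7460 sq ft
Finished = Raw_total * yield / 100 = 10522.7460 * 65.5530 / 100 = 6897.9757 sq ft
Value = Finished * price = 6897.9757 * 5.7770 = 39849.6055 $


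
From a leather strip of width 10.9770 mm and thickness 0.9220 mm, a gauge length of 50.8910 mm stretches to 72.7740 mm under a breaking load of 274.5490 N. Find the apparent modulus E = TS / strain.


TS = F / (w * t) = 274.5490 / (10.9770 * 0.9220) = 27.1272 N/mm^2
strain = (Lf - L0) / L0 = (72.7740 - 50.8910) / 50.8910 = 0.4300
E = TS / strain = 27.1272 / 0.4300 = 63.0869 N/mm^2


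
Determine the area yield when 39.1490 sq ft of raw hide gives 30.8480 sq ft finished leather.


Formula: Yield = finished / raw * 100
Substituting: Yield = 30.8480 / 39.1490 * 100
Result: 78.7964 %


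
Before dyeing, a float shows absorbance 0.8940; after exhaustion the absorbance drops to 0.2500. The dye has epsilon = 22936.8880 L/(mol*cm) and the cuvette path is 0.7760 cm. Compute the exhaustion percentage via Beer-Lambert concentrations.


c_initial = A_i / (epsilon * l) = 0.8940 / (22936.8880 * 0.7760) = 5.0227e-05 mol/L
c_final = A_f / (epsilon * l) = 0.2500 / (22936.8880 * 0.7760) = 1.4046e-05 mol/L
Exhaustion = (c_initial - c_final) / c_initial * 100 = (5.0227e-05 - 1.4046e-05) / 5.0227e-05 * 100 = 72.0358 %


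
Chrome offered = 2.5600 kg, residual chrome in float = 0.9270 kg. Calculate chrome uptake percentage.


Formula: Uptake = (offered - residual) / offered * 100
Substituting: Uptake = (2.5600 - 0.9270) / 2.5600 * 100
Result: 63.7891 %


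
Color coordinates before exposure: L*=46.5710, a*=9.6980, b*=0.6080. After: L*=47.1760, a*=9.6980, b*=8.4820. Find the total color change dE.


dL = 0.6050, da = 0, db = 7.8740
dE = sqrt(0.6050^2 + 0^2 + 7.8740^2) = 7.8972


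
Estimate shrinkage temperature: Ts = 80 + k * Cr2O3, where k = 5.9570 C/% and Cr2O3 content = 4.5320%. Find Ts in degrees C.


Formula: Ts = 80 + k * Cr2O3
Substituting: Ts = 80 + 5.9570 * 4.5320
Result: 106.9971 C


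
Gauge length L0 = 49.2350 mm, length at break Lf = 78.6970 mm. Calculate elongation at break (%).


Formula: Elongation = (Lf - L0) / L0 * 100
Substituting: Elongation = (78.6970 - 49.2350) / 49.2350 * 100
Result: 59.8395 %


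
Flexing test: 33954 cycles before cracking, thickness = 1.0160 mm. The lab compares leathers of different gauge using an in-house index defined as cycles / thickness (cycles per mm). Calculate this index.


Formula: Index = cycles / thickness
Substituting: Index = 33954 / 1.0160
Result: 33419.2913 cycles/mm


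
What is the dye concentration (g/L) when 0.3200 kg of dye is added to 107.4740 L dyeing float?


Formula: Conc = dye_mass(kg) / volume(L) * 1000
Substituting: Conc = 0.3200 / 107.4740 * 1000
Result: 2.9775 g/L


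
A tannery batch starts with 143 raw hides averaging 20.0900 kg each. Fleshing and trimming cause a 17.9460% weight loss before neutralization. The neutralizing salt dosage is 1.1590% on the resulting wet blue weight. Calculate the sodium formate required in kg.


Total_raw = N * avg_wt = 143 * 20.0900 = 2872.8700 kg
Substrate = Total_raw * (1 - loss/100) = 2872.8700 * (1 - 17.9460/100) = 2357.3047 kg
Neutralizer = Substrate * pct / 100 = 2357.3047 * 1.1590 / 100 = 27.3212 kg


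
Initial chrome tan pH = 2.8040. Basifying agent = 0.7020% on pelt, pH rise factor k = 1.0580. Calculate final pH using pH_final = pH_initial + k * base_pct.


Formula: pH_final = pH_initial + k * base_pct
Substituting: pH_final = 2.8040 + 1.0580 * 0.7020
Result: 3.5467


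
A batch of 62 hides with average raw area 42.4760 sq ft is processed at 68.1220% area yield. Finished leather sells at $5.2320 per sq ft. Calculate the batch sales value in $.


Raw_total = N * avg_area = 62 * 42.4760 = 2633.5120 sq ft
Finished = Raw_total * yield / 100 = 2633.5120 * 68.1220 / 100 = 1794.0010 sq ft
Value = Finished * price = 1794.0010 * 5.2320 = 9386.2135 $
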